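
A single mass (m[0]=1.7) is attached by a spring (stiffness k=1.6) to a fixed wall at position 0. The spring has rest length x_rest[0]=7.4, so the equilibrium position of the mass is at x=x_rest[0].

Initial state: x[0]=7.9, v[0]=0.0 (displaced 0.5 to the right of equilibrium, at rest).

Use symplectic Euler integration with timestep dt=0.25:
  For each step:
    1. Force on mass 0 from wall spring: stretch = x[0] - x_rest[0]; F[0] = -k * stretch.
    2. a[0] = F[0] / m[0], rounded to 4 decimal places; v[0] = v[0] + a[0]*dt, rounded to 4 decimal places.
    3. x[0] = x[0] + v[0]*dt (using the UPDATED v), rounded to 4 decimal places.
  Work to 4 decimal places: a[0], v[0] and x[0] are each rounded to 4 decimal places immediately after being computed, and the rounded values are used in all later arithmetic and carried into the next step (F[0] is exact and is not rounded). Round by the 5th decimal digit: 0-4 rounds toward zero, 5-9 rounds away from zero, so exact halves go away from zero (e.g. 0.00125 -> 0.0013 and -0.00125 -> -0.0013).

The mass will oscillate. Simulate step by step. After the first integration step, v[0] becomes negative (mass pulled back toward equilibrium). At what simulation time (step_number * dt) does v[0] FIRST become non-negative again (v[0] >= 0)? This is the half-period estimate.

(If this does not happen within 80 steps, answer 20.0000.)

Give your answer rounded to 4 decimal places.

Step 0: x=[7.9000] v=[0.0000]
Step 1: x=[7.8706] v=[-0.1177]
Step 2: x=[7.8135] v=[-0.2284]
Step 3: x=[7.7321] v=[-0.3257]
Step 4: x=[7.6311] v=[-0.4039]
Step 5: x=[7.5165] v=[-0.4583]
Step 6: x=[7.3951] v=[-0.4857]
Step 7: x=[7.2740] v=[-0.4846]
Step 8: x=[7.1603] v=[-0.4550]
Step 9: x=[7.0607] v=[-0.3986]
Step 10: x=[6.9810] v=[-0.3188]
Step 11: x=[6.9260] v=[-0.2202]
Step 12: x=[6.8988] v=[-0.1087]
Step 13: x=[6.9011] v=[0.0092]
First v>=0 after going negative at step 13, time=3.2500

Answer: 3.2500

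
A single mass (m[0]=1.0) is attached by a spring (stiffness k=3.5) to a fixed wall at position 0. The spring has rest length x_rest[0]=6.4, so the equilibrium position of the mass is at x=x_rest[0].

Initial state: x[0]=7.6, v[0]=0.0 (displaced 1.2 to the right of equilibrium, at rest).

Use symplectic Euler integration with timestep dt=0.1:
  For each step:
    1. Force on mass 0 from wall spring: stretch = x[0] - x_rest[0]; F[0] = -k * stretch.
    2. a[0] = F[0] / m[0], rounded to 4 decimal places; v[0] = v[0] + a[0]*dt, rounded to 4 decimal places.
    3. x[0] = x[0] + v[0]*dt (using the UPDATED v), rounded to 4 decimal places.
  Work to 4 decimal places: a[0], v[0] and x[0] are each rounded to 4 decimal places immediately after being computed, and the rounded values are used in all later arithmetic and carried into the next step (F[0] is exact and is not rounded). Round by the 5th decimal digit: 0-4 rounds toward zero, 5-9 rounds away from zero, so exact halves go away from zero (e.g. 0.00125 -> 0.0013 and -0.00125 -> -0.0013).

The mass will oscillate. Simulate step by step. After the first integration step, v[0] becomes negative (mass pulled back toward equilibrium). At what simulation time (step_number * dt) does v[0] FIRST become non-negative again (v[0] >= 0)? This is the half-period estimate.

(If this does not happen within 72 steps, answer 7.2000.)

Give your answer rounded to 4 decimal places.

Answer: 1.7000

Derivation:
Step 0: x=[7.6000] v=[0.0000]
Step 1: x=[7.5580] v=[-0.4200]
Step 2: x=[7.4755] v=[-0.8253]
Step 3: x=[7.3553] v=[-1.2017]
Step 4: x=[7.2017] v=[-1.5361]
Step 5: x=[7.0200] v=[-1.8167]
Step 6: x=[6.8166] v=[-2.0337]
Step 7: x=[6.5987] v=[-2.1795]
Step 8: x=[6.3738] v=[-2.2491]
Step 9: x=[6.1498] v=[-2.2399]
Step 10: x=[5.9346] v=[-2.1523]
Step 11: x=[5.7357] v=[-1.9894]
Step 12: x=[5.5600] v=[-1.7569]
Step 13: x=[5.4137] v=[-1.4629]
Step 14: x=[5.3019] v=[-1.1177]
Step 15: x=[5.2286] v=[-0.7334]
Step 16: x=[5.1963] v=[-0.3234]
Step 17: x=[5.2061] v=[0.0979]
First v>=0 after going negative at step 17, time=1.7000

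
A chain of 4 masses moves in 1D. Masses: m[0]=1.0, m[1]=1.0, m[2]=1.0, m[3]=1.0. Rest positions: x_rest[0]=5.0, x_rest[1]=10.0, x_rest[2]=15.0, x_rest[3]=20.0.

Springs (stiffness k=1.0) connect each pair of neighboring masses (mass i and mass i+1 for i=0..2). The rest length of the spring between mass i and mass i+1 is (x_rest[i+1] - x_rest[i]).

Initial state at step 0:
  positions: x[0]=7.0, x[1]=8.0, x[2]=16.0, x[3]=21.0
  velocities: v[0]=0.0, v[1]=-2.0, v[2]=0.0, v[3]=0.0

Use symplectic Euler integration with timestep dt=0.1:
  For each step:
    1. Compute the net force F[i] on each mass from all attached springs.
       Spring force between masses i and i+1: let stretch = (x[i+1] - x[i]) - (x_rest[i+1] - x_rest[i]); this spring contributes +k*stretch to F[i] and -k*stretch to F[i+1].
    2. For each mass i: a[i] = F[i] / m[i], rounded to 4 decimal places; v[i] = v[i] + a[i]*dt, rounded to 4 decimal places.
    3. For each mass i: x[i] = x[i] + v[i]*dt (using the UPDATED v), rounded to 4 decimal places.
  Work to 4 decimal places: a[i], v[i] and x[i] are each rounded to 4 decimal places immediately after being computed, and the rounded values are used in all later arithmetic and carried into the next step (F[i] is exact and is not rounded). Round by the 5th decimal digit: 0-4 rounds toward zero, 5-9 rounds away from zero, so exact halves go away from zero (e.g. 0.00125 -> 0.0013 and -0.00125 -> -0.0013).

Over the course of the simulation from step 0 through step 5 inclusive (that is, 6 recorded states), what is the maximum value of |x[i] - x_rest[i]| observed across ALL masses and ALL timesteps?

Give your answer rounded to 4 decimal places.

Answer: 2.1881

Derivation:
Step 0: x=[7.0000 8.0000 16.0000 21.0000] v=[0.0000 -2.0000 0.0000 0.0000]
Step 1: x=[6.9600 7.8700 15.9700 21.0000] v=[-0.4000 -1.3000 -0.3000 0.0000]
Step 2: x=[6.8791 7.8119 15.9093 20.9997] v=[-0.8090 -0.5810 -0.6070 -0.0030]
Step 3: x=[6.7575 7.8255 15.8185 20.9985] v=[-1.2157 0.1355 -0.9077 -0.0120]
Step 4: x=[6.5966 7.9083 15.6996 20.9955] v=[-1.6089 0.8280 -1.1890 -0.0300]
Step 5: x=[6.3988 8.0559 15.5558 20.9895] v=[-1.9777 1.4760 -1.4385 -0.0596]
Max displacement = 2.1881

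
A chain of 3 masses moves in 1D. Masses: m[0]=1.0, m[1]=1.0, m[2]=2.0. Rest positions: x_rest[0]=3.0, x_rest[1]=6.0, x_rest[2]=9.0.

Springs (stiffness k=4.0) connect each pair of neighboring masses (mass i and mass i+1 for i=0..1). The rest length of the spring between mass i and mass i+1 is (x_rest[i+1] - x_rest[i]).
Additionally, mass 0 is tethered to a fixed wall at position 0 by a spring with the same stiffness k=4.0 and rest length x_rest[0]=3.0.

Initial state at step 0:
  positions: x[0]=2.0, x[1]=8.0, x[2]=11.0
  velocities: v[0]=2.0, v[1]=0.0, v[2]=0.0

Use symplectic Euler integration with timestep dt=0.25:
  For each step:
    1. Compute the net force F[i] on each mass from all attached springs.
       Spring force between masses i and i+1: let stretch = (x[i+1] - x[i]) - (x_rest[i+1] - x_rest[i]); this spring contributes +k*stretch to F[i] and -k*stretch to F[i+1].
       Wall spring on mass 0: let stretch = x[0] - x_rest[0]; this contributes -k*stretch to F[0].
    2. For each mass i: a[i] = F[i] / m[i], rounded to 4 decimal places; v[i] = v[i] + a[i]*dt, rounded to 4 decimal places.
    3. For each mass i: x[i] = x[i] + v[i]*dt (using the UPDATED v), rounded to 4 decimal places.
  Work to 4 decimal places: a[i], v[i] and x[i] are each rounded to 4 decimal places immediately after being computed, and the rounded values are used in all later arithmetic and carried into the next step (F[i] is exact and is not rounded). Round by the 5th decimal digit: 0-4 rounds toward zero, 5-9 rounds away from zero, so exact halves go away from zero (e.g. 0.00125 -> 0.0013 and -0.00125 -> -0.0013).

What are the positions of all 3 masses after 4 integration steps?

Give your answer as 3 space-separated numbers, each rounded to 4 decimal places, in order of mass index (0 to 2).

Answer: 5.1387 7.3272 10.2242

Derivation:
Step 0: x=[2.0000 8.0000 11.0000] v=[2.0000 0.0000 0.0000]
Step 1: x=[3.5000 7.2500 11.0000] v=[6.0000 -3.0000 0.0000]
Step 2: x=[5.0625 6.5000 10.9063] v=[6.2500 -3.0000 -0.3750]
Step 3: x=[5.7188 6.4922 10.6368] v=[2.6250 -0.0312 -1.0782]
Step 4: x=[5.1387 7.3272 10.2242] v=[-2.3204 3.3400 -1.6505]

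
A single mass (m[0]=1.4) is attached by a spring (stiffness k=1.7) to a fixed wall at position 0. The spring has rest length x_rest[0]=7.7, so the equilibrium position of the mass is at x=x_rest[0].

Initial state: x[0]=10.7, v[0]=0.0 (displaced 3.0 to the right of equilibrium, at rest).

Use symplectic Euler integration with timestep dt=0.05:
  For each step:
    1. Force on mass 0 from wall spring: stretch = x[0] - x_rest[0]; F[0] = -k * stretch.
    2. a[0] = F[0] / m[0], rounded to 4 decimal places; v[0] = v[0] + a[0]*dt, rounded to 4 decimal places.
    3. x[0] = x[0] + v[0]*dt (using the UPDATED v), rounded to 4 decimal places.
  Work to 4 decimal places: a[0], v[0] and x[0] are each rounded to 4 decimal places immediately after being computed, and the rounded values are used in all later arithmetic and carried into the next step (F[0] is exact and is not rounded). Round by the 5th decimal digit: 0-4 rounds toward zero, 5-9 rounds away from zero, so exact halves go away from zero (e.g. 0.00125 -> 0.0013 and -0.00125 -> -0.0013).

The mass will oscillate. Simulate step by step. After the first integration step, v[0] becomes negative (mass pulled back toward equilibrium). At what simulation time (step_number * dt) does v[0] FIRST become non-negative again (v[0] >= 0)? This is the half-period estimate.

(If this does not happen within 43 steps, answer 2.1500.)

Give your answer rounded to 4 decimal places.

Step 0: x=[10.7000] v=[0.0000]
Step 1: x=[10.6909] v=[-0.1821]
Step 2: x=[10.6727] v=[-0.3637]
Step 3: x=[10.6455] v=[-0.5442]
Step 4: x=[10.6094] v=[-0.7230]
Step 5: x=[10.5644] v=[-0.8996]
Step 6: x=[10.5107] v=[-1.0735]
Step 7: x=[10.4485] v=[-1.2442]
Step 8: x=[10.3779] v=[-1.4111]
Step 9: x=[10.2992] v=[-1.5737]
Step 10: x=[10.2126] v=[-1.7315]
Step 11: x=[10.1184] v=[-1.8841]
Step 12: x=[10.0169] v=[-2.0309]
Step 13: x=[9.9083] v=[-2.1716]
Step 14: x=[9.7930] v=[-2.3057]
Step 15: x=[9.6714] v=[-2.4328]
Step 16: x=[9.5438] v=[-2.5525]
Step 17: x=[9.4106] v=[-2.6644]
Step 18: x=[9.2722] v=[-2.7683]
Step 19: x=[9.1290] v=[-2.8638]
Step 20: x=[8.9815] v=[-2.9506]
Step 21: x=[8.8301] v=[-3.0284]
Step 22: x=[8.6753] v=[-3.0970]
Step 23: x=[8.5175] v=[-3.1562]
Step 24: x=[8.3572] v=[-3.2058]
Step 25: x=[8.1949] v=[-3.2457]
Step 26: x=[8.0311] v=[-3.2758]
Step 27: x=[7.8663] v=[-3.2959]
Step 28: x=[7.7010] v=[-3.3060]
Step 29: x=[7.5357] v=[-3.3061]
Step 30: x=[7.3709] v=[-3.2961]
Step 31: x=[7.2071] v=[-3.2761]
Step 32: x=[7.0448] v=[-3.2462]
Step 33: x=[6.8845] v=[-3.2064]
Step 34: x=[6.7267] v=[-3.1569]
Step 35: x=[6.5718] v=[-3.0978]
Step 36: x=[6.4203] v=[-3.0293]
Step 37: x=[6.2727] v=[-2.9516]
Step 38: x=[6.1295] v=[-2.8649]
Step 39: x=[5.9910] v=[-2.7696]
Step 40: x=[5.8577] v=[-2.6658]
Step 41: x=[5.7300] v=[-2.5539]
Step 42: x=[5.6083] v=[-2.4343]
Step 43: x=[5.4929] v=[-2.3073]
v[0] did not become non-negative within 43 steps; using fallback time=2.1500

Answer: 2.1500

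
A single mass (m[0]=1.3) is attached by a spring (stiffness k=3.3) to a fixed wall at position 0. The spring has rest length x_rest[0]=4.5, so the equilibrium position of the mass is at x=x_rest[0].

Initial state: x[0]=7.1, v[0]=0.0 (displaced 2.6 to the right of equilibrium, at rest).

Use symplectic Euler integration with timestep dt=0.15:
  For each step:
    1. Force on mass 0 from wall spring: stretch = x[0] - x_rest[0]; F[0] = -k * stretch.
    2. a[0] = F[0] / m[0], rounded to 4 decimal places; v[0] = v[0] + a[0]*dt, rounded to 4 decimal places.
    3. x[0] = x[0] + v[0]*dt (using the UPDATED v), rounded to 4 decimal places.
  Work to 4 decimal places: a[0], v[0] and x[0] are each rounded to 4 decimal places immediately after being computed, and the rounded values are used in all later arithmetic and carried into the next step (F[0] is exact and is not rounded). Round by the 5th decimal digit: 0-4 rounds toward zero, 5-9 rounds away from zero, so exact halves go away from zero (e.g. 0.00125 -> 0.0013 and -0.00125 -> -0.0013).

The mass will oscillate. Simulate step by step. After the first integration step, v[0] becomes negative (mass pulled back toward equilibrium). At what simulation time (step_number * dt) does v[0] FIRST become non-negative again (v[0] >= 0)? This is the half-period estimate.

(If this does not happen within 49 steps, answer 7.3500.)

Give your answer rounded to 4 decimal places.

Answer: 2.1000

Derivation:
Step 0: x=[7.1000] v=[0.0000]
Step 1: x=[6.9515] v=[-0.9900]
Step 2: x=[6.6630] v=[-1.9235]
Step 3: x=[6.2509] v=[-2.7471]
Step 4: x=[5.7388] v=[-3.4138]
Step 5: x=[5.1560] v=[-3.8855]
Step 6: x=[4.5357] v=[-4.1353]
Step 7: x=[3.9134] v=[-4.1489]
Step 8: x=[3.3246] v=[-3.9255]
Step 9: x=[2.8029] v=[-3.4779]
Step 10: x=[2.3781] v=[-2.8317]
Step 11: x=[2.0745] v=[-2.0237]
Step 12: x=[1.9095] v=[-1.1002]
Step 13: x=[1.8924] v=[-0.1138]
Step 14: x=[2.0243] v=[0.8791]
First v>=0 after going negative at step 14, time=2.1000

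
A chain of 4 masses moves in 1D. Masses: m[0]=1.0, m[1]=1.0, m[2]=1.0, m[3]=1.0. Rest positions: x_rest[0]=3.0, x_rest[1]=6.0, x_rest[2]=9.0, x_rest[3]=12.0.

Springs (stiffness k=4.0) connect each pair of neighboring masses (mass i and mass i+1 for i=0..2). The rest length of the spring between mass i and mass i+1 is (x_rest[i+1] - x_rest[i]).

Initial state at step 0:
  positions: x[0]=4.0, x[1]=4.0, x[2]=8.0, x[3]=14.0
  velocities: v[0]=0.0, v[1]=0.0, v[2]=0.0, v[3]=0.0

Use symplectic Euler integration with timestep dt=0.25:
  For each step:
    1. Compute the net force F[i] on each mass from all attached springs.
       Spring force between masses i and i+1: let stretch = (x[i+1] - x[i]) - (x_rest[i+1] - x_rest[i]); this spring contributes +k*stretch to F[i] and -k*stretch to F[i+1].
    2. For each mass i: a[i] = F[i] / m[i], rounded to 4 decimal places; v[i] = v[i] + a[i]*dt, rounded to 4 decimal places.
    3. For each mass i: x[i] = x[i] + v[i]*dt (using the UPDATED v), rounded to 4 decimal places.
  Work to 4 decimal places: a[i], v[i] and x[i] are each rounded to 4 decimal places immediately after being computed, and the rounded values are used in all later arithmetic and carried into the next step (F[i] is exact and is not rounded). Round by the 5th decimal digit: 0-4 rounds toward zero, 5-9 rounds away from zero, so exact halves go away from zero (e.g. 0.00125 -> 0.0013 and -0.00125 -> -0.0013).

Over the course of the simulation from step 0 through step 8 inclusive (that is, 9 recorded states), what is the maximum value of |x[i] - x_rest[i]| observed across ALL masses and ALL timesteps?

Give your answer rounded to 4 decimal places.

Answer: 2.1621

Derivation:
Step 0: x=[4.0000 4.0000 8.0000 14.0000] v=[0.0000 0.0000 0.0000 0.0000]
Step 1: x=[3.2500 5.0000 8.5000 13.2500] v=[-3.0000 4.0000 2.0000 -3.0000]
Step 2: x=[2.1875 6.4375 9.3125 12.0625] v=[-4.2500 5.7500 3.2500 -4.7500]
Step 3: x=[1.4375 7.5313 10.0938 10.9375] v=[-3.0000 4.3750 3.1250 -4.5000]
Step 4: x=[1.4610 7.7422 10.4454 10.3516] v=[0.0938 0.8437 1.4062 -2.3437]
Step 5: x=[2.3048 7.0586 10.0977 10.5391] v=[3.3750 -2.7343 -1.3908 0.7501]
Step 6: x=[3.5870 5.9464 9.1006 11.3663] v=[5.1288 -4.4490 -3.9885 3.3087]
Step 7: x=[4.7091 5.0329 7.8814 12.3771] v=[4.4882 -3.6542 -4.8770 4.0430]
Step 8: x=[5.1621 4.7505 7.0740 13.0139] v=[1.8120 -1.1295 -3.2298 2.5473]
Max displacement = 2.1621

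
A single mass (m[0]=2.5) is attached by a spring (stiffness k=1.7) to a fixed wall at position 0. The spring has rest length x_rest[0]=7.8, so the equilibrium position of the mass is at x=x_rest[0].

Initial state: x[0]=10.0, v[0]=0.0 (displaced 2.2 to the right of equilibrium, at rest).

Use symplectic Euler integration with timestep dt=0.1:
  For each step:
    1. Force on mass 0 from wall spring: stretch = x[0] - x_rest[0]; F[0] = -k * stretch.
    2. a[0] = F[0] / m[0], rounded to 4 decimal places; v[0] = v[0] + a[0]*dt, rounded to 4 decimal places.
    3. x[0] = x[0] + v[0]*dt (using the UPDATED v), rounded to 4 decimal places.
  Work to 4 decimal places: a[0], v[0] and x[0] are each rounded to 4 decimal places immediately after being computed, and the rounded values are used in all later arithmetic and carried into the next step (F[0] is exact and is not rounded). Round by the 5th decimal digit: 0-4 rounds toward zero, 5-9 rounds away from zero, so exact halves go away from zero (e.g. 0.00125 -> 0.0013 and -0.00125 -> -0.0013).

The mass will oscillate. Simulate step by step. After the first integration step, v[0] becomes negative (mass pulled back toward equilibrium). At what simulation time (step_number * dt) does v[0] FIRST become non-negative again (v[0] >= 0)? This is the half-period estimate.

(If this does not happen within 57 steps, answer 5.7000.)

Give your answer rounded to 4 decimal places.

Step 0: x=[10.0000] v=[0.0000]
Step 1: x=[9.9850] v=[-0.1496]
Step 2: x=[9.9552] v=[-0.2982]
Step 3: x=[9.9107] v=[-0.4448]
Step 4: x=[9.8519] v=[-0.5883]
Step 5: x=[9.7791] v=[-0.7278]
Step 6: x=[9.6929] v=[-0.8624]
Step 7: x=[9.5938] v=[-0.9911]
Step 8: x=[9.4825] v=[-1.1131]
Step 9: x=[9.3598] v=[-1.2275]
Step 10: x=[9.2264] v=[-1.3336]
Step 11: x=[9.0833] v=[-1.4306]
Step 12: x=[8.9315] v=[-1.5179]
Step 13: x=[8.7720] v=[-1.5948]
Step 14: x=[8.6059] v=[-1.6609]
Step 15: x=[8.4343] v=[-1.7157]
Step 16: x=[8.2584] v=[-1.7588]
Step 17: x=[8.0794] v=[-1.7900]
Step 18: x=[7.8985] v=[-1.8090]
Step 19: x=[7.7169] v=[-1.8157]
Step 20: x=[7.5359] v=[-1.8101]
Step 21: x=[7.3567] v=[-1.7921]
Step 22: x=[7.1805] v=[-1.7620]
Step 23: x=[7.0085] v=[-1.7199]
Step 24: x=[6.8419] v=[-1.6661]
Step 25: x=[6.6818] v=[-1.6010]
Step 26: x=[6.5293] v=[-1.5250]
Step 27: x=[6.3854] v=[-1.4386]
Step 28: x=[6.2512] v=[-1.3424]
Step 29: x=[6.1275] v=[-1.2371]
Step 30: x=[6.0152] v=[-1.1234]
Step 31: x=[5.9150] v=[-1.0020]
Step 32: x=[5.8276] v=[-0.8738]
Step 33: x=[5.7536] v=[-0.7397]
Step 34: x=[5.6936] v=[-0.6005]
Step 35: x=[5.6479] v=[-0.4573]
Step 36: x=[5.6168] v=[-0.3110]
Step 37: x=[5.6006] v=[-0.1625]
Step 38: x=[5.5993] v=[-0.0129]
Step 39: x=[5.6130] v=[0.1368]
First v>=0 after going negative at step 39, time=3.9000

Answer: 3.9000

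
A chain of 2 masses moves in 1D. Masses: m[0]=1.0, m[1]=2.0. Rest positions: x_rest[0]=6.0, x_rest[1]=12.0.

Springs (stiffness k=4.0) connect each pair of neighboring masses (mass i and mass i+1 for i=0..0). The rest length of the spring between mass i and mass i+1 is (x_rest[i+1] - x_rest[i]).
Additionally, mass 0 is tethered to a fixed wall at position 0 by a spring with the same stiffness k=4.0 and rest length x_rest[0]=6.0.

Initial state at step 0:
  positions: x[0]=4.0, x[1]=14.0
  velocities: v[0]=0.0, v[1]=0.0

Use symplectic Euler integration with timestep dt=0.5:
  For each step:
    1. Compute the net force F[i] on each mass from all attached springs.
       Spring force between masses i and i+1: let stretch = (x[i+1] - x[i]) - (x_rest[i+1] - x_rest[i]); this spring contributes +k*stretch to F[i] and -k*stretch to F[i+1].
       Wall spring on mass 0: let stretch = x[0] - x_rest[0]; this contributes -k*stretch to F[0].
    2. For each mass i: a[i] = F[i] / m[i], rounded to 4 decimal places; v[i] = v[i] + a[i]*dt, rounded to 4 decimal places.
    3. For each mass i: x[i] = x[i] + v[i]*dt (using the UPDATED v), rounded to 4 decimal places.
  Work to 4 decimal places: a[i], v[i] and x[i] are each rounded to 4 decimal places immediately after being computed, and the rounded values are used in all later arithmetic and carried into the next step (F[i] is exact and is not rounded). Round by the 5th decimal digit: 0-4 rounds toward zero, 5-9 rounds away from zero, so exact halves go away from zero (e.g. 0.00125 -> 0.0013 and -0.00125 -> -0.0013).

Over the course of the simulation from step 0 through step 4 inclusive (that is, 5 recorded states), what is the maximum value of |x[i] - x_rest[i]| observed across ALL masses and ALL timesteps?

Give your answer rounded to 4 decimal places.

Answer: 4.0000

Derivation:
Step 0: x=[4.0000 14.0000] v=[0.0000 0.0000]
Step 1: x=[10.0000 12.0000] v=[12.0000 -4.0000]
Step 2: x=[8.0000 12.0000] v=[-4.0000 0.0000]
Step 3: x=[2.0000 13.0000] v=[-12.0000 2.0000]
Step 4: x=[5.0000 11.5000] v=[6.0000 -3.0000]
Max displacement = 4.0000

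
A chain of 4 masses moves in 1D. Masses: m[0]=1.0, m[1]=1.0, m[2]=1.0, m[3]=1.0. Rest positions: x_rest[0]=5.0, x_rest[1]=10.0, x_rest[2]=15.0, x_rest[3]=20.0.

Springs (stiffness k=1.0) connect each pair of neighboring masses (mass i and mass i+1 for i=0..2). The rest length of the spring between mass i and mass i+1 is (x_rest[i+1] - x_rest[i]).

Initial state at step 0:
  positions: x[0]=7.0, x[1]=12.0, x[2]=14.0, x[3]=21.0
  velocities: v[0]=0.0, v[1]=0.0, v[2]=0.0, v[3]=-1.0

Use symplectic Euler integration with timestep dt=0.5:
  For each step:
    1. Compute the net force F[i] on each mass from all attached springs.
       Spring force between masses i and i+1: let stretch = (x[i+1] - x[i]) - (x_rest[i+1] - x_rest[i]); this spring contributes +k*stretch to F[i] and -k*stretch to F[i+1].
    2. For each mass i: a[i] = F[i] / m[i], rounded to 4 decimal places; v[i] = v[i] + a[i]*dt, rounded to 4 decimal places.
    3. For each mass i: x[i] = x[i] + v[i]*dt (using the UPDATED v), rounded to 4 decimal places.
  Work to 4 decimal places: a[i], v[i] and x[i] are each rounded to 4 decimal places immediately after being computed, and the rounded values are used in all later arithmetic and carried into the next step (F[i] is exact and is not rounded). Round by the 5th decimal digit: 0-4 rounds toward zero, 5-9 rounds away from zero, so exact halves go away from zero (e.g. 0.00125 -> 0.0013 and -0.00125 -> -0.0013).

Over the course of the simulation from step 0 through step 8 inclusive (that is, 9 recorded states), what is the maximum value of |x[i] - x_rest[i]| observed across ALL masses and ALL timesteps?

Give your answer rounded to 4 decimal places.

Answer: 2.1563

Derivation:
Step 0: x=[7.0000 12.0000 14.0000 21.0000] v=[0.0000 0.0000 0.0000 -1.0000]
Step 1: x=[7.0000 11.2500 15.2500 20.0000] v=[0.0000 -1.5000 2.5000 -2.0000]
Step 2: x=[6.8125 10.4375 16.6875 19.0625] v=[-0.3750 -1.6250 2.8750 -1.8750]
Step 3: x=[6.2813 10.2813 17.1563 18.7813] v=[-1.0625 -0.3125 0.9375 -0.5625]
Step 4: x=[5.5001 10.8438 16.3126 19.3438] v=[-1.5625 1.1250 -1.6875 1.1250]
Step 5: x=[4.8048 11.4376 14.8595 20.3985] v=[-1.3907 1.1876 -2.9063 2.1094]
Step 6: x=[4.5177 11.2287 13.9356 21.3185] v=[-0.5743 -0.4179 -1.8478 1.8399]
Step 7: x=[4.6583 10.0187 14.1807 21.6428] v=[0.2812 -2.4200 0.4902 0.6485]
Step 8: x=[4.8890 8.5091 15.2509 21.3515] v=[0.4614 -3.0192 2.1403 -0.5826]
Max displacement = 2.1563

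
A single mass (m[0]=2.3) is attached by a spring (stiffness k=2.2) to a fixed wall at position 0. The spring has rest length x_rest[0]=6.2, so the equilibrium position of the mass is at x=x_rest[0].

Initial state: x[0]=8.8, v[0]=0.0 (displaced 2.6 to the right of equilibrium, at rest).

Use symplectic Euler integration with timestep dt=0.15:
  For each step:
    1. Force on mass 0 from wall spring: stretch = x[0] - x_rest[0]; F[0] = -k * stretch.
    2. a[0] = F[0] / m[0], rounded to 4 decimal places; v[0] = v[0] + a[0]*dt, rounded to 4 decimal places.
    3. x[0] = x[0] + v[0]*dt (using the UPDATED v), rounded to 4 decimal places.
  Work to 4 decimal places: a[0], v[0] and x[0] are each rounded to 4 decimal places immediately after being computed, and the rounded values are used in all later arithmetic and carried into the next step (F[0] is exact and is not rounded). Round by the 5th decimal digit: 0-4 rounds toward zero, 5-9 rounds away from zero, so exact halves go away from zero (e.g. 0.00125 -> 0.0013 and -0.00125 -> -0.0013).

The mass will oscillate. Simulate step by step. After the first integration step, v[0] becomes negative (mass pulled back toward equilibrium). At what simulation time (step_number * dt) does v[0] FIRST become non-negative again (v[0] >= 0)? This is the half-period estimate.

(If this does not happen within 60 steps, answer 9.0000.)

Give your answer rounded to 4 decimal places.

Answer: 3.3000

Derivation:
Step 0: x=[8.8000] v=[0.0000]
Step 1: x=[8.7440] v=[-0.3731]
Step 2: x=[8.6333] v=[-0.7381]
Step 3: x=[8.4702] v=[-1.0872]
Step 4: x=[8.2583] v=[-1.4129]
Step 5: x=[8.0021] v=[-1.7082]
Step 6: x=[7.7071] v=[-1.9668]
Step 7: x=[7.3797] v=[-2.1830]
Step 8: x=[7.0269] v=[-2.3523]
Step 9: x=[6.6563] v=[-2.4709]
Step 10: x=[6.2758] v=[-2.5364]
Step 11: x=[5.8937] v=[-2.5473]
Step 12: x=[5.5182] v=[-2.5034]
Step 13: x=[5.1574] v=[-2.4056]
Step 14: x=[4.8190] v=[-2.2560]
Step 15: x=[4.5103] v=[-2.0579]
Step 16: x=[4.2380] v=[-1.8155]
Step 17: x=[4.0079] v=[-1.5340]
Step 18: x=[3.8250] v=[-1.2195]
Step 19: x=[3.6932] v=[-0.8787]
Step 20: x=[3.6154] v=[-0.5190]
Step 21: x=[3.5932] v=[-0.1482]
Step 22: x=[3.6271] v=[0.2258]
First v>=0 after going negative at step 22, time=3.3000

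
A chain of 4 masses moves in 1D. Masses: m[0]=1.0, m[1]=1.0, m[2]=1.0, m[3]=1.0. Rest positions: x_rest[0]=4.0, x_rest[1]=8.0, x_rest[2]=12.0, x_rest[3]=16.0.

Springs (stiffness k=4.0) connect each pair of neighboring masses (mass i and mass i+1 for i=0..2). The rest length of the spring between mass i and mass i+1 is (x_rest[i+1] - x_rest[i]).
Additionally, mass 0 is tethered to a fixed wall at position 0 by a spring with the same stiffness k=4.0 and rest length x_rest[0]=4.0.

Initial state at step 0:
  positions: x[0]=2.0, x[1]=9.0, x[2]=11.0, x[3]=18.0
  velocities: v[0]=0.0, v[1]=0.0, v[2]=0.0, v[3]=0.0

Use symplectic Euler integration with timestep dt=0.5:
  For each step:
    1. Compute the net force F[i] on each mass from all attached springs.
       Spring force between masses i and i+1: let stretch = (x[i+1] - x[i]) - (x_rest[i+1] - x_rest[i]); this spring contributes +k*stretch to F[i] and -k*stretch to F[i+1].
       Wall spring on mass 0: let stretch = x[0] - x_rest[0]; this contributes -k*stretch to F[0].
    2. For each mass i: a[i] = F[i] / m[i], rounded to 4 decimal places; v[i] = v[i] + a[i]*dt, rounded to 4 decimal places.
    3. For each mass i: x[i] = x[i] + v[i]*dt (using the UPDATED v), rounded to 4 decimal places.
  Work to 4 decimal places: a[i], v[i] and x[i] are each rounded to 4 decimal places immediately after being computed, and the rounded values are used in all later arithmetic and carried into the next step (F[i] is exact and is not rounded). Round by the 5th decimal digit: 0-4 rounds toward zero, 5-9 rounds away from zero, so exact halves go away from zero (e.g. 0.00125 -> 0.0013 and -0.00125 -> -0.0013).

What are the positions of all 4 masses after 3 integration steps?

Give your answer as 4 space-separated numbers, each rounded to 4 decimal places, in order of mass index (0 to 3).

Step 0: x=[2.0000 9.0000 11.0000 18.0000] v=[0.0000 0.0000 0.0000 0.0000]
Step 1: x=[7.0000 4.0000 16.0000 15.0000] v=[10.0000 -10.0000 10.0000 -6.0000]
Step 2: x=[2.0000 14.0000 8.0000 17.0000] v=[-10.0000 20.0000 -16.0000 4.0000]
Step 3: x=[7.0000 6.0000 15.0000 14.0000] v=[10.0000 -16.0000 14.0000 -6.0000]

Answer: 7.0000 6.0000 15.0000 14.0000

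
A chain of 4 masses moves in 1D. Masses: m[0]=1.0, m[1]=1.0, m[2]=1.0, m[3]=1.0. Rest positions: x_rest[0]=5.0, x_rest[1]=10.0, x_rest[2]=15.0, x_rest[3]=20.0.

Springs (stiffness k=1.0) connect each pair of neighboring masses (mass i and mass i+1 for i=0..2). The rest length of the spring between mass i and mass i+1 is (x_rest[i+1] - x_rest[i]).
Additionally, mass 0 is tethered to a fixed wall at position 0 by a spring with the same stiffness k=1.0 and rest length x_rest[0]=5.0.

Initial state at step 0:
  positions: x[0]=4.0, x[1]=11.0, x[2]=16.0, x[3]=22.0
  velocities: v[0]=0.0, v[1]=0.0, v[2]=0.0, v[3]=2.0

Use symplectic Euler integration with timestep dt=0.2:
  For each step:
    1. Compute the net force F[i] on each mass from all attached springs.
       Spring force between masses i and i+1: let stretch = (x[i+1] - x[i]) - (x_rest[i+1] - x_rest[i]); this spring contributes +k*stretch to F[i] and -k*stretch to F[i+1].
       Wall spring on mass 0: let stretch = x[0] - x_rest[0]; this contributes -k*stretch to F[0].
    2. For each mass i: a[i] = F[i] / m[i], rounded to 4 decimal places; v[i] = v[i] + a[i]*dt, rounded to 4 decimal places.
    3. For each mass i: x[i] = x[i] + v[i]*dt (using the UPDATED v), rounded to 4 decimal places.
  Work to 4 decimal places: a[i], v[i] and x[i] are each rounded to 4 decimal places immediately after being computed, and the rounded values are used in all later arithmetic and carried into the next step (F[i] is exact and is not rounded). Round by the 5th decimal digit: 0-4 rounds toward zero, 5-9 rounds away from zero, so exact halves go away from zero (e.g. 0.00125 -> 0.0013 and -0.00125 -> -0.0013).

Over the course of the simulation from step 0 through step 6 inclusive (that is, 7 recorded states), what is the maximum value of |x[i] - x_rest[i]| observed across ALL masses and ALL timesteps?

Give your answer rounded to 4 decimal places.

Answer: 3.2566

Derivation:
Step 0: x=[4.0000 11.0000 16.0000 22.0000] v=[0.0000 0.0000 0.0000 2.0000]
Step 1: x=[4.1200 10.9200 16.0400 22.3600] v=[0.6000 -0.4000 0.2000 1.8000]
Step 2: x=[4.3472 10.7728 16.1280 22.6672] v=[1.1360 -0.7360 0.4400 1.5360]
Step 3: x=[4.6575 10.5828 16.2634 22.9128] v=[1.5517 -0.9501 0.6768 1.2282]
Step 4: x=[5.0186 10.3830 16.4375 23.0925] v=[1.8053 -0.9990 0.8706 0.8983]
Step 5: x=[5.3935 10.2108 16.6356 23.2060] v=[1.8745 -0.8610 0.9907 0.5673]
Step 6: x=[5.7454 10.1029 16.8396 23.2566] v=[1.7593 -0.5395 1.0198 0.2532]
Max displacement = 3.2566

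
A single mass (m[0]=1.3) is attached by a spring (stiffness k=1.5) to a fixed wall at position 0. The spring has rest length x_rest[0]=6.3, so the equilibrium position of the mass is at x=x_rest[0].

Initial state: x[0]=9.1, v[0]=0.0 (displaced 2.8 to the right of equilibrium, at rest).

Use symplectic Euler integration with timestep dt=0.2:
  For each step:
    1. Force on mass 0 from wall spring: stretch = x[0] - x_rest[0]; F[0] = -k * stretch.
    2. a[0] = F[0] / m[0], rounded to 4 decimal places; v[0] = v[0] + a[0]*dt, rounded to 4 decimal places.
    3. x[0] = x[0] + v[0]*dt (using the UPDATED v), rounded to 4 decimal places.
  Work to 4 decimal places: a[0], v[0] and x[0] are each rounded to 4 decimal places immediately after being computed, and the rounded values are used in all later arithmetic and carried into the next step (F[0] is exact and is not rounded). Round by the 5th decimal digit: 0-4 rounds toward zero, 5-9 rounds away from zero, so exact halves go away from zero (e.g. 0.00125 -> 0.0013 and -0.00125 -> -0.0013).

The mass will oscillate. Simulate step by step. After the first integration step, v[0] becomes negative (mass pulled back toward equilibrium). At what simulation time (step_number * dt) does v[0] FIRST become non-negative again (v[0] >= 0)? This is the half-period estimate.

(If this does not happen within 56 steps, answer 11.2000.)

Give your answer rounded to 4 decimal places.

Answer: 3.0000

Derivation:
Step 0: x=[9.1000] v=[0.0000]
Step 1: x=[8.9708] v=[-0.6462]
Step 2: x=[8.7183] v=[-1.2625]
Step 3: x=[8.3542] v=[-1.8206]
Step 4: x=[7.8953] v=[-2.2946]
Step 5: x=[7.3628] v=[-2.6627]
Step 6: x=[6.7812] v=[-2.9080]
Step 7: x=[6.1774] v=[-3.0190]
Step 8: x=[5.5793] v=[-2.9907]
Step 9: x=[5.0144] v=[-2.8244]
Step 10: x=[4.5089] v=[-2.5277]
Step 11: x=[4.0860] v=[-2.1144]
Step 12: x=[3.7653] v=[-1.6035]
Step 13: x=[3.5616] v=[-1.0186]
Step 14: x=[3.4843] v=[-0.3867]
Step 15: x=[3.5369] v=[0.2631]
First v>=0 after going negative at step 15, time=3.0000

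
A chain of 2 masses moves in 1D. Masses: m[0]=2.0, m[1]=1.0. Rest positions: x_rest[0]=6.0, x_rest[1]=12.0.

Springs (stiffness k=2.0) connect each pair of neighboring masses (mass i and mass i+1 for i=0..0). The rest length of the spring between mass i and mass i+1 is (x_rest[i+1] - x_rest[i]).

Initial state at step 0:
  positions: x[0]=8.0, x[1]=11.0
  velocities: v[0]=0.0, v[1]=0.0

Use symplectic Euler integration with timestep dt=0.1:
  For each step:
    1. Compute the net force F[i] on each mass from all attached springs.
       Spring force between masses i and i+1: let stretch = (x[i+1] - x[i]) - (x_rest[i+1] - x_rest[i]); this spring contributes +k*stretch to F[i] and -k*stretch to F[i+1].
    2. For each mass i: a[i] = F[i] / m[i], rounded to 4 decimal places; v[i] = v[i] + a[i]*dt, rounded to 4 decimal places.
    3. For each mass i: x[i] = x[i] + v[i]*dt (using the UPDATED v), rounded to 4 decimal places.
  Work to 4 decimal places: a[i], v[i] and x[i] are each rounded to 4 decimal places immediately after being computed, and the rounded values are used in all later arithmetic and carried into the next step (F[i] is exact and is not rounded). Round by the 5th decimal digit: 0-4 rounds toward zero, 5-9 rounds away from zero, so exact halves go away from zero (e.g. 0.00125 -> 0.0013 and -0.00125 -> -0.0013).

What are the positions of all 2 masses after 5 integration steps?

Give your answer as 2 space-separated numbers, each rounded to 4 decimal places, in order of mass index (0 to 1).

Answer: 7.5807 11.8385

Derivation:
Step 0: x=[8.0000 11.0000] v=[0.0000 0.0000]
Step 1: x=[7.9700 11.0600] v=[-0.3000 0.6000]
Step 2: x=[7.9109 11.1782] v=[-0.5910 1.1820]
Step 3: x=[7.8245 11.3511] v=[-0.8643 1.7285]
Step 4: x=[7.7133 11.5734] v=[-1.1116 2.2232]
Step 5: x=[7.5807 11.8385] v=[-1.3256 2.6512]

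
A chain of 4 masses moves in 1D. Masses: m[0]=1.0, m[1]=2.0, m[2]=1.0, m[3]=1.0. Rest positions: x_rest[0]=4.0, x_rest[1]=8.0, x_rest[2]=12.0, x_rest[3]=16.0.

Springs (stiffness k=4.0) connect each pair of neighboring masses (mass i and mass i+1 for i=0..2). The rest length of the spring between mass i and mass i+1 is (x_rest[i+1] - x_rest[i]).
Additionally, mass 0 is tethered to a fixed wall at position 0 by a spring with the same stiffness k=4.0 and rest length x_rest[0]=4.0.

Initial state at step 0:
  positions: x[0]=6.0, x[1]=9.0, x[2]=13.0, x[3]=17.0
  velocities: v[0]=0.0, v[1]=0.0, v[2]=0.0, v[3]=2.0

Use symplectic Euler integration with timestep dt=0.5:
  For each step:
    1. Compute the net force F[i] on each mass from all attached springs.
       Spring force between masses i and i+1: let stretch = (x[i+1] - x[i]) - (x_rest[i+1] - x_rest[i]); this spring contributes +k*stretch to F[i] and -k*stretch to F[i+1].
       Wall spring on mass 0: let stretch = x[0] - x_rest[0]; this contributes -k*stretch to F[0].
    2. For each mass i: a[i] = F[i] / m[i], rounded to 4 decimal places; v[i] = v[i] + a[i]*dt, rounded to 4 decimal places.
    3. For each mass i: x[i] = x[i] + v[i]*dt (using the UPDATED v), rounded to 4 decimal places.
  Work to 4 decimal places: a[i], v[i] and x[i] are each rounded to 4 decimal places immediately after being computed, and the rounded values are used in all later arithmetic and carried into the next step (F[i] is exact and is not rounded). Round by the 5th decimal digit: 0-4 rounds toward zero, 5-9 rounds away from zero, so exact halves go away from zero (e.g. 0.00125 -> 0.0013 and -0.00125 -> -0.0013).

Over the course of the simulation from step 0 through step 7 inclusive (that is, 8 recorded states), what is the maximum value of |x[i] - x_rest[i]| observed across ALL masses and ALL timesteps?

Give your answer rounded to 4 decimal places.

Step 0: x=[6.0000 9.0000 13.0000 17.0000] v=[0.0000 0.0000 0.0000 2.0000]
Step 1: x=[3.0000 9.5000 13.0000 18.0000] v=[-6.0000 1.0000 0.0000 2.0000]
Step 2: x=[3.5000 8.5000 14.5000 18.0000] v=[1.0000 -2.0000 3.0000 0.0000]
Step 3: x=[5.5000 8.0000 13.5000 18.5000] v=[4.0000 -1.0000 -2.0000 1.0000]
Step 4: x=[4.5000 9.0000 12.0000 18.0000] v=[-2.0000 2.0000 -3.0000 -1.0000]
Step 5: x=[3.5000 9.2500 13.5000 15.5000] v=[-2.0000 0.5000 3.0000 -5.0000]
Step 6: x=[4.7500 8.7500 12.7500 15.0000] v=[2.5000 -1.0000 -1.5000 -1.0000]
Step 7: x=[5.2500 8.2500 10.2500 16.2500] v=[1.0000 -1.0000 -5.0000 2.5000]
Max displacement = 2.5000

Answer: 2.5000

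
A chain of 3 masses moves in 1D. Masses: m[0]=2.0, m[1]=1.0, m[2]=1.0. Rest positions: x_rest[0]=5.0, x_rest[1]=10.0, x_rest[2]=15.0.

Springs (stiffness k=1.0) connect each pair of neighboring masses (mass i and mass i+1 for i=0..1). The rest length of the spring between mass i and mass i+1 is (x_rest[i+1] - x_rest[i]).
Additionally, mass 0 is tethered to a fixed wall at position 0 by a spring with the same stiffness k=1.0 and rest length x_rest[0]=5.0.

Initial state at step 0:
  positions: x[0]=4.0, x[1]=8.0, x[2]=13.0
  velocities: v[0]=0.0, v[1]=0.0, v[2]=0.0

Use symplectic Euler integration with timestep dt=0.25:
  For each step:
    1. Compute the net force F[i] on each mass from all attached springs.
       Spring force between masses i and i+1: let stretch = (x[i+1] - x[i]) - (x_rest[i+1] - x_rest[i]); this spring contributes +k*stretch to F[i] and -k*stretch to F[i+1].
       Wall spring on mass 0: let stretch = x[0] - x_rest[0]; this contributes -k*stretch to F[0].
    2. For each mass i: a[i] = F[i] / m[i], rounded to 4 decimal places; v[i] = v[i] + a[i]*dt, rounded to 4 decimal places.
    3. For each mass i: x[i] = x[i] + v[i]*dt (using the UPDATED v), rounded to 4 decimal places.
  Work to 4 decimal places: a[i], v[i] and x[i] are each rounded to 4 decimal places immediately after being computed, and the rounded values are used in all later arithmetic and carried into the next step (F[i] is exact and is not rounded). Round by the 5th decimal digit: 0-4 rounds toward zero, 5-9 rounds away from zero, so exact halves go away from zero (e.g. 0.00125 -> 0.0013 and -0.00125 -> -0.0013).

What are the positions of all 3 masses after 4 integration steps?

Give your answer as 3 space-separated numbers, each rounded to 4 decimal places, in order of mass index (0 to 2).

Step 0: x=[4.0000 8.0000 13.0000] v=[0.0000 0.0000 0.0000]
Step 1: x=[4.0000 8.0625 13.0000] v=[0.0000 0.2500 0.0000]
Step 2: x=[4.0020 8.1797 13.0039] v=[0.0078 0.4688 0.0156]
Step 3: x=[4.0095 8.3373 13.0188] v=[0.0298 0.6304 0.0596]
Step 4: x=[4.0269 8.5170 13.0536] v=[0.0696 0.7188 0.1392]

Answer: 4.0269 8.5170 13.0536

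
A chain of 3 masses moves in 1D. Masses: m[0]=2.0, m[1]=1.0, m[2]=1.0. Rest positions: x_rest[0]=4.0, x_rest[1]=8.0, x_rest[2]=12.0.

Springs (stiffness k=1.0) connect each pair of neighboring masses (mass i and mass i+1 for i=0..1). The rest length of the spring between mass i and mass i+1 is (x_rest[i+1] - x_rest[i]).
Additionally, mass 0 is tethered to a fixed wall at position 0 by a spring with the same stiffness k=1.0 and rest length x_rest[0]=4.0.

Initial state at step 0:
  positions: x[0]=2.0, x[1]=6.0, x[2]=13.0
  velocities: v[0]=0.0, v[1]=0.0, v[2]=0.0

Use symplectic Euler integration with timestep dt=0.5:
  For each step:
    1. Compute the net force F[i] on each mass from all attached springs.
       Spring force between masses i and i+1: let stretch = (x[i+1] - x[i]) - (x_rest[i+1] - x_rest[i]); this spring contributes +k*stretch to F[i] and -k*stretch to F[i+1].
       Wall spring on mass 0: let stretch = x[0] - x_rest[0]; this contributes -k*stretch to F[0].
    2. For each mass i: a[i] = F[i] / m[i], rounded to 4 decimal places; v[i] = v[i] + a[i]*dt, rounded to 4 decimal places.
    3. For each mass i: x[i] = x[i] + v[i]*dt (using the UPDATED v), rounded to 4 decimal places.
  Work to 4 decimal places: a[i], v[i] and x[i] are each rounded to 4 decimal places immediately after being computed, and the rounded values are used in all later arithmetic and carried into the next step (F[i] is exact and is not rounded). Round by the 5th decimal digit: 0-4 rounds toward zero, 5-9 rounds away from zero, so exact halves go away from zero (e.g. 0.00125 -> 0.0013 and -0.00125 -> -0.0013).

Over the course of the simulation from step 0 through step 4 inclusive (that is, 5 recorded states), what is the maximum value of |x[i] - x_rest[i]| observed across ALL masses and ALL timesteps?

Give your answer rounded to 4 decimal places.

Step 0: x=[2.0000 6.0000 13.0000] v=[0.0000 0.0000 0.0000]
Step 1: x=[2.2500 6.7500 12.2500] v=[0.5000 1.5000 -1.5000]
Step 2: x=[2.7813 7.7500 11.1250] v=[1.0625 2.0000 -2.2500]
Step 3: x=[3.5860 8.3516 10.1563] v=[1.6094 1.2032 -1.9375]
Step 4: x=[4.5382 8.2130 9.7364] v=[1.9043 -0.2773 -0.8399]
Max displacement = 2.2636

Answer: 2.2636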